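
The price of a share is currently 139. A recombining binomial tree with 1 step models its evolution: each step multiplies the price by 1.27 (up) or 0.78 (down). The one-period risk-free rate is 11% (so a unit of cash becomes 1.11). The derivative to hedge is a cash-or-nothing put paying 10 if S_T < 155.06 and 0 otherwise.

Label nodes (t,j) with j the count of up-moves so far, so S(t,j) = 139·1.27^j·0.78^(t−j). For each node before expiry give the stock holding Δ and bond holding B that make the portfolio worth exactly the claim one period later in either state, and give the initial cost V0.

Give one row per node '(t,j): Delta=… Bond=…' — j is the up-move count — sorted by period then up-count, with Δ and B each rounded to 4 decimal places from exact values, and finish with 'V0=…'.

Under the risk-neutral measure, an up-move has probability p* = (R−d)/(u−d) = 0.6735 and values discount at R = 1.11.
Payoff layer (t=1): V(1,0)=10.0000, V(1,1)=0.0000
(0,0): S=139.0000. Δ = (V_up−V_dn)/(S_up−S_dn) = (0.0000−10.0000)/(176.5300−108.4200) = -0.1468. V = [p*·0.0000 + (1−p*)·10.0000]/1.11 = 2.9417. B = V − Δ·S = 23.3499.
Root portfolio cost Δ·139+B reproduces V0=2.9417.

(0,0): Delta=-0.1468 Bond=23.3499
V0=2.9417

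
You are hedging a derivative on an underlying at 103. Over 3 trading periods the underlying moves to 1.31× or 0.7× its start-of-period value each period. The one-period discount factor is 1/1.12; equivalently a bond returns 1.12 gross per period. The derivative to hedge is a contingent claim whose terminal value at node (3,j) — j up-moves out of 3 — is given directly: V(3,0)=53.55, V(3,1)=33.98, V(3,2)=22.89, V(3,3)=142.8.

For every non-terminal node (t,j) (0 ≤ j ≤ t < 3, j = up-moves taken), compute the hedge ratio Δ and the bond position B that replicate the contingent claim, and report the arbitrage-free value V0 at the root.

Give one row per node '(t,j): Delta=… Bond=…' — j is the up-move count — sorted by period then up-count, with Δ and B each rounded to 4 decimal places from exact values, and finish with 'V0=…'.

Under the risk-neutral measure, an up-move has probability p* = (R−d)/(u−d) = 0.6885 and values discount at R = 1.12.
At expiry t=3: V(3,0)=53.5500, V(3,1)=33.9800, V(3,2)=22.8900, V(3,3)=142.8000
  t=2,j=0: stock 50.4700 → up 66.1157 (V=33.9800), down 35.3290 (V=53.5500). Price 35.7818; hedge Δ=-0.6357, bond B=67.8637.
  t=2,j=1: stock 94.4510 → up 123.7308 (V=22.8900), down 66.1157 (V=33.9800). Price 23.5217; hedge Δ=-0.1925, bond B=41.7020.
  t=2,j=2: stock 176.7583 → up 231.5534 (V=142.8000), down 123.7308 (V=22.8900). Price 94.1527; hedge Δ=1.1121, bond B=-102.4211.
  t=1,j=0: stock 72.1000 → up 94.4510 (V=23.5217), down 50.4700 (V=35.7818). Price 24.4111; hedge Δ=-0.2788, bond B=44.5096.
  t=1,j=1: stock 134.9300 → up 176.7583 (V=94.1527), down 94.4510 (V=23.5217). Price 64.4222; hedge Δ=0.8581, bond B=-51.3663.
  t=0,j=0: stock 103.0000 → up 134.9300 (V=64.4222), down 72.1000 (V=24.4111). Price 46.3926; hedge Δ=0.6368, bond B=-19.1994.
Self-financing check: at every node Δ·S+B equals the discounted successor values.

(0,0): Delta=0.6368 Bond=-19.1994
(1,0): Delta=-0.2788 Bond=44.5096
(1,1): Delta=0.8581 Bond=-51.3663
(2,0): Delta=-0.6357 Bond=67.8637
(2,1): Delta=-0.1925 Bond=41.7020
(2,2): Delta=1.1121 Bond=-102.4211
V0=46.3926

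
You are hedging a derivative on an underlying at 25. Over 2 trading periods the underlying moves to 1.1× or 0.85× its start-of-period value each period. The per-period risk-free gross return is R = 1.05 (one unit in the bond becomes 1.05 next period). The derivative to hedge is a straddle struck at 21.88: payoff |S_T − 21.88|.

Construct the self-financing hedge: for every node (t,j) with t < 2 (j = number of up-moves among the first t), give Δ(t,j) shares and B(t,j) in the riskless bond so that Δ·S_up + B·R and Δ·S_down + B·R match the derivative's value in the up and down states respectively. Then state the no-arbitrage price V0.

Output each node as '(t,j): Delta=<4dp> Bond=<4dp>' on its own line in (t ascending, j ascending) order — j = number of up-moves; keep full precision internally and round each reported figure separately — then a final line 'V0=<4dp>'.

The replicating-portfolio and risk-neutral prices coincide; use p* = (1.05−0.85)/(1.1−0.85) = 0.8000 for the latter.
Terminal payoffs: V(2,0)=3.8175, V(2,1)=1.4950, V(2,2)=8.3700
(1,0): S=21.2500. Δ = (V_up−V_dn)/(S_up−S_dn) = (1.4950−3.8175)/(23.3750−18.0625) = -0.4372. V = [p*·1.4950 + (1−p*)·3.8175]/1.05 = 1.8662. B = V − Δ·S = 11.1562.
(1,1): S=27.5000. Δ = (V_up−V_dn)/(S_up−S_dn) = (8.3700−1.4950)/(30.2500−23.3750) = 1.0000. V = [p*·8.3700 + (1−p*)·1.4950]/1.05 = 6.6619. B = V − Δ·S = -20.8381.
(0,0): S=25.0000. Δ = (V_up−V_dn)/(S_up−S_dn) = (6.6619−1.8662)/(27.5000−21.2500) = 0.7673. V = [p*·6.6619 + (1−p*)·1.8662]/1.05 = 5.4312. B = V − Δ·S = -13.7517.
The time-0 hedge costs 5.4312, which is the no-arbitrage price.

(0,0): Delta=0.7673 Bond=-13.7517
(1,0): Delta=-0.4372 Bond=11.1562
(1,1): Delta=1.0000 Bond=-20.8381
V0=5.4312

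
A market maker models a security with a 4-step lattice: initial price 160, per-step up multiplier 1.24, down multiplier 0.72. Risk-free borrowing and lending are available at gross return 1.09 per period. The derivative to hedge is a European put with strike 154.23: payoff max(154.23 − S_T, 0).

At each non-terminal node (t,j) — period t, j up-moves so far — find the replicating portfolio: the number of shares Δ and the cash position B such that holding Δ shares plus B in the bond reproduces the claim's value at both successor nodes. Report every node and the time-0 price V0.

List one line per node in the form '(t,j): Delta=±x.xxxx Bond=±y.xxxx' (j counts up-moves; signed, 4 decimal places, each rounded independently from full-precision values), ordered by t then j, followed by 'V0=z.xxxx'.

Under the risk-neutral measure, an up-move has probability p* = (R−d)/(u−d) = 0.7115 and values discount at R = 1.09.
Terminal payoffs: V(4,0)=111.2318, V(4,1)=80.1776, V(4,2)=26.6953, V(4,3)=0.0000, V(4,4)=0.0000
(3,0): S=59.7197. Δ = (V_up−V_dn)/(S_up−S_dn) = (80.1776−111.2318)/(74.0524−42.9982) = -1.0000. V = [p*·80.1776 + (1−p*)·111.2318]/1.09 = 81.7757. B = V − Δ·S = 141.4954.
(3,1): S=102.8506. Δ = (V_up−V_dn)/(S_up−S_dn) = (26.6953−80.1776)/(127.5347−74.0524) = -1.0000. V = [p*·26.6953 + (1−p*)·80.1776]/1.09 = 38.6449. B = V − Δ·S = 141.4954.
(3,2): S=177.1315. Δ = (V_up−V_dn)/(S_up−S_dn) = (0.0000−26.6953)/(219.6431−127.5347) = -0.2898. V = [p*·0.0000 + (1−p*)·26.6953]/1.09 = 7.0647. B = V − Δ·S = 58.4019.
(3,3): S=305.0598. Δ = (V_up−V_dn)/(S_up−S_dn) = (0.0000−0.0000)/(378.2742−219.6431) = 0.0000. V = [p*·0.0000 + (1−p*)·0.0000]/1.09 = 0.0000. B = V − Δ·S = 0.0000.
(2,0): S=82.9440. Δ = (V_up−V_dn)/(S_up−S_dn) = (38.6449−81.7757)/(102.8506−59.7197) = -1.0000. V = [p*·38.6449 + (1−p*)·81.7757]/1.09 = 46.8683. B = V − Δ·S = 129.8123.
(2,1): S=142.8480. Δ = (V_up−V_dn)/(S_up−S_dn) = (7.0647−38.6449)/(177.1315−102.8506) = -0.4251. V = [p*·7.0647 + (1−p*)·38.6449]/1.09 = 14.8389. B = V − Δ·S = 75.5699.
(2,2): S=246.0160. Δ = (V_up−V_dn)/(S_up−S_dn) = (0.0000−7.0647)/(305.0598−177.1315) = -0.0552. V = [p*·0.0000 + (1−p*)·7.0647]/1.09 = 1.8696. B = V − Δ·S = 15.4557.
(1,0): S=115.2000. Δ = (V_up−V_dn)/(S_up−S_dn) = (14.8389−46.8683)/(142.8480−82.9440) = -0.5347. V = [p*·14.8389 + (1−p*)·46.8683]/1.09 = 22.0900. B = V − Δ·S = 83.6851.
(1,1): S=198.4000. Δ = (V_up−V_dn)/(S_up−S_dn) = (1.8696−14.8389)/(246.0160−142.8480) = -0.1257. V = [p*·1.8696 + (1−p*)·14.8389]/1.09 = 5.1475. B = V − Δ·S = 30.0884.
(0,0): S=160.0000. Δ = (V_up−V_dn)/(S_up−S_dn) = (5.1475−22.0900)/(198.4000−115.2000) = -0.2036. V = [p*·5.1475 + (1−p*)·22.0900]/1.09 = 9.2062. B = V − Δ·S = 41.7880.
Self-financing check: at every node Δ·S+B equals the discounted successor values.

(0,0): Delta=-0.2036 Bond=41.7880
(1,0): Delta=-0.5347 Bond=83.6851
(1,1): Delta=-0.1257 Bond=30.0884
(2,0): Delta=-1.0000 Bond=129.8123
(2,1): Delta=-0.4251 Bond=75.5699
(2,2): Delta=-0.0552 Bond=15.4557
(3,0): Delta=-1.0000 Bond=141.4954
(3,1): Delta=-1.0000 Bond=141.4954
(3,2): Delta=-0.2898 Bond=58.4019
(3,3): Delta=0.0000 Bond=0.0000
V0=9.2062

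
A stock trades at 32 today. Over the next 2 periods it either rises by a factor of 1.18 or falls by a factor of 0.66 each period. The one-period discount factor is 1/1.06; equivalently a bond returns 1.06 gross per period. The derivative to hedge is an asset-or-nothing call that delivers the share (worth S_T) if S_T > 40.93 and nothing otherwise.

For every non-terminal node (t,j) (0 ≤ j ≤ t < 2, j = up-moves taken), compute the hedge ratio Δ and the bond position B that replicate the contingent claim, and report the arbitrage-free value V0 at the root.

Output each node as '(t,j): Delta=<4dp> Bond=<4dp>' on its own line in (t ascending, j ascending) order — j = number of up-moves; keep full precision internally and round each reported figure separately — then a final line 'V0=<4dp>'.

No-arbitrage ⇒ martingale measure with p* = (R−d)/(u−d) = 0.7692.
At expiry t=2: V(2,0)=0.0000, V(2,1)=0.0000, V(2,2)=44.5568
  t=1,j=0: stock 21.1200 → up 24.9216 (V=0.0000), down 13.9392 (V=0.0000). Price 0.0000; hedge Δ=0.0000, bond B=0.0000.
  t=1,j=1: stock 37.7600 → up 44.5568 (V=44.5568), down 24.9216 (V=0.0000). Price 32.3344; hedge Δ=2.2692, bond B=-53.3518.
  t=0,j=0: stock 32.0000 → up 37.7600 (V=32.3344), down 21.1200 (V=0.0000). Price 23.4647; hedge Δ=1.9432, bond B=-38.7168.
The time-0 hedge costs 23.4647, which is the no-arbitrage price.

(0,0): Delta=1.9432 Bond=-38.7168
(1,0): Delta=0.0000 Bond=0.0000
(1,1): Delta=2.2692 Bond=-53.3518
V0=23.4647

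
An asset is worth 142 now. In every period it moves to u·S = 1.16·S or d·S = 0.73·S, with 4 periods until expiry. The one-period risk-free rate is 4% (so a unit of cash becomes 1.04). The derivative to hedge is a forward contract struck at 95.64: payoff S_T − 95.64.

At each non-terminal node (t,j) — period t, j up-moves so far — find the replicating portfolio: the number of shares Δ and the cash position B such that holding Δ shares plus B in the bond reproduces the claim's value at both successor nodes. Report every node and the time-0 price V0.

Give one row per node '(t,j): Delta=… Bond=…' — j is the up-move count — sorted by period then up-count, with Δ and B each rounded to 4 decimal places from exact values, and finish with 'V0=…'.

(0,0): Delta=1.0000 Bond=-81.7535
(1,0): Delta=1.0000 Bond=-85.0236
(1,1): Delta=1.0000 Bond=-85.0236
(2,0): Delta=1.0000 Bond=-88.4246
(2,1): Delta=1.0000 Bond=-88.4246
(2,2): Delta=1.0000 Bond=-88.4246
(3,0): Delta=1.0000 Bond=-91.9615
(3,1): Delta=1.0000 Bond=-91.9615
(3,2): Delta=1.0000 Bond=-91.9615
(3,3): Delta=1.0000 Bond=-91.9615
V0=60.2465

No-arbitrage ⇒ martingale measure with p* = (R−d)/(u−d) = 0.7209.
Payoff layer (t=4): V(4,0)=-55.3145, V(4,1)=-31.5611, V(4,2)=6.1840, V(4,3)=66.1625, V(4,4)=161.4708
Node (3,0) S=55.2404: V=(p*·-31.5611+(1−p*)·-55.3145)/1.04=-36.7211; Δ=(-31.5611−-55.3145)/(64.0789−40.3255)=1.0000; B=V−Δ·S=-91.9615
Node (3,1) S=87.7793: V=(p*·6.1840+(1−p*)·-31.5611)/1.04=-4.1823; Δ=(6.1840−-31.5611)/(101.8240−64.0789)=1.0000; B=V−Δ·S=-91.9615
Node (3,2) S=139.4849: V=(p*·66.1625+(1−p*)·6.1840)/1.04=47.5234; Δ=(66.1625−6.1840)/(161.8025−101.8240)=1.0000; B=V−Δ·S=-91.9615
Node (3,3) S=221.6472: V=(p*·161.4708+(1−p*)·66.1625)/1.04=129.6857; Δ=(161.4708−66.1625)/(257.1108−161.8025)=1.0000; B=V−Δ·S=-91.9615
Node (2,0) S=75.6718: V=(p*·-4.1823+(1−p*)·-36.7211)/1.04=-12.7528; Δ=(-4.1823−-36.7211)/(87.7793−55.2404)=1.0000; B=V−Δ·S=-88.4246
Node (2,1) S=120.2456: V=(p*·47.5234+(1−p*)·-4.1823)/1.04=31.8210; Δ=(47.5234−-4.1823)/(139.4849−87.7793)=1.0000; B=V−Δ·S=-88.4246
Node (2,2) S=191.0752: V=(p*·129.6857+(1−p*)·47.5234)/1.04=102.6506; Δ=(129.6857−47.5234)/(221.6472−139.4849)=1.0000; B=V−Δ·S=-88.4246
Node (1,0) S=103.6600: V=(p*·31.8210+(1−p*)·-12.7528)/1.04=18.6364; Δ=(31.8210−-12.7528)/(120.2456−75.6718)=1.0000; B=V−Δ·S=-85.0236
Node (1,1) S=164.7200: V=(p*·102.6506+(1−p*)·31.8210)/1.04=79.6964; Δ=(102.6506−31.8210)/(191.0752−120.2456)=1.0000; B=V−Δ·S=-85.0236
Node (0,0) S=142.0000: V=(p*·79.6964+(1−p*)·18.6364)/1.04=60.2465; Δ=(79.6964−18.6364)/(164.7200−103.6600)=1.0000; B=V−Δ·S=-81.7535
Self-financing check: at every node Δ·S+B equals the discounted successor values.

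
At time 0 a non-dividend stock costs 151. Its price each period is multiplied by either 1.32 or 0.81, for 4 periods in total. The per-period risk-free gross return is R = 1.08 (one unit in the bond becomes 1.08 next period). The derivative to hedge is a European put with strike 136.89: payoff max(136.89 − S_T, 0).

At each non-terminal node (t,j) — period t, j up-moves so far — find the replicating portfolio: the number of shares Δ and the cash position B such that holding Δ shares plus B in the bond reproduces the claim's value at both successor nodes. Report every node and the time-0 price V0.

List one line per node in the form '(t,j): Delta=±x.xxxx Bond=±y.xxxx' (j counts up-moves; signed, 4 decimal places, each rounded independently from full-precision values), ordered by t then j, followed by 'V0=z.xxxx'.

(0,0): Delta=-0.1562 Bond=31.2039
(1,0): Delta=-0.3366 Bond=55.7636
(1,1): Delta=-0.0578 Bond=14.0884
(2,0): Delta=-0.6533 Bond=91.6031
(2,1): Delta=-0.1639 Bond=32.3328
(2,2): Delta=0.0000 Bond=0.0000
(3,0): Delta=-1.0000 Bond=126.7500
(3,1): Delta=-0.4643 Bond=74.2037
(3,2): Delta=0.0000 Bond=0.0000
(3,3): Delta=0.0000 Bond=0.0000
V0=7.6140

Under the risk-neutral measure, an up-move has probability p* = (R−d)/(u−d) = 0.5294 and values discount at R = 1.08.
Payoff layer (t=4): V(4,0)=71.8895, V(4,1)=30.9632, V(4,2)=0.0000, V(4,3)=0.0000, V(4,4)=0.0000
(3,0): S=80.2476. Δ = (V_up−V_dn)/(S_up−S_dn) = (30.9632−71.8895)/(105.9268−65.0005) = -1.0000. V = [p*·30.9632 + (1−p*)·71.8895]/1.08 = 46.5024. B = V − Δ·S = 126.7500.
(3,1): S=130.7739. Δ = (V_up−V_dn)/(S_up−S_dn) = (0.0000−30.9632)/(172.6215−105.9268) = -0.4643. V = [p*·0.0000 + (1−p*)·30.9632]/1.08 = 13.4916. B = V − Δ·S = 74.2037.
(3,2): S=213.1129. Δ = (V_up−V_dn)/(S_up−S_dn) = (0.0000−0.0000)/(281.3091−172.6215) = 0.0000. V = [p*·0.0000 + (1−p*)·0.0000]/1.08 = 0.0000. B = V − Δ·S = 0.0000.
(3,3): S=347.2952. Δ = (V_up−V_dn)/(S_up−S_dn) = (0.0000−0.0000)/(458.4296−281.3091) = 0.0000. V = [p*·0.0000 + (1−p*)·0.0000]/1.08 = 0.0000. B = V − Δ·S = 0.0000.
(2,0): S=99.0711. Δ = (V_up−V_dn)/(S_up−S_dn) = (13.4916−46.5024)/(130.7739−80.2476) = -0.6533. V = [p*·13.4916 + (1−p*)·46.5024]/1.08 = 26.8760. B = V − Δ·S = 91.6031.
(2,1): S=161.4492. Δ = (V_up−V_dn)/(S_up−S_dn) = (0.0000−13.4916)/(213.1129−130.7739) = -0.1639. V = [p*·0.0000 + (1−p*)·13.4916]/1.08 = 5.8787. B = V − Δ·S = 32.3328.
(2,2): S=263.1024. Δ = (V_up−V_dn)/(S_up−S_dn) = (0.0000−0.0000)/(347.2952−213.1129) = 0.0000. V = [p*·0.0000 + (1−p*)·0.0000]/1.08 = 0.0000. B = V − Δ·S = 0.0000.
(1,0): S=122.3100. Δ = (V_up−V_dn)/(S_up−S_dn) = (5.8787−26.8760)/(161.4492−99.0711) = -0.3366. V = [p*·5.8787 + (1−p*)·26.8760]/1.08 = 14.5924. B = V − Δ·S = 55.7636.
(1,1): S=199.3200. Δ = (V_up−V_dn)/(S_up−S_dn) = (0.0000−5.8787)/(263.1024−161.4492) = -0.0578. V = [p*·0.0000 + (1−p*)·5.8787]/1.08 = 2.5615. B = V − Δ·S = 14.0884.
(0,0): S=151.0000. Δ = (V_up−V_dn)/(S_up−S_dn) = (2.5615−14.5924)/(199.3200−122.3100) = -0.1562. V = [p*·2.5615 + (1−p*)·14.5924]/1.08 = 7.6140. B = V − Δ·S = 31.2039.
Root portfolio cost Δ·151+B reproduces V0=7.6140.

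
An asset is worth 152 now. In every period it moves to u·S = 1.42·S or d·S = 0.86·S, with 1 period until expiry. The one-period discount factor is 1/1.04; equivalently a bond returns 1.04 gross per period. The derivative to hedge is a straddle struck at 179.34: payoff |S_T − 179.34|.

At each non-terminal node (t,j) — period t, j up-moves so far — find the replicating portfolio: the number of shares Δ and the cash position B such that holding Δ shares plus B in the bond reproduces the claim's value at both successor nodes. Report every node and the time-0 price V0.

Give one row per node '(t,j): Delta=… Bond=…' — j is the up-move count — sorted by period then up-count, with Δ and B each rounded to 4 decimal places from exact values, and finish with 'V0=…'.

(0,0): Delta=-0.1424 Bond=64.6470
V0=43.0041

No-arbitrage ⇒ martingale measure with p* = (R−d)/(u−d) = 0.3214.
At expiry t=1: V(1,0)=48.6200, V(1,1)=36.5000
(0,0): S=152.0000. Δ = (V_up−V_dn)/(S_up−S_dn) = (36.5000−48.6200)/(215.8400−130.7200) = -0.1424. V = [p*·36.5000 + (1−p*)·48.6200]/1.04 = 43.0041. B = V − Δ·S = 64.6470.
Root portfolio cost Δ·152+B reproduces V0=43.0041.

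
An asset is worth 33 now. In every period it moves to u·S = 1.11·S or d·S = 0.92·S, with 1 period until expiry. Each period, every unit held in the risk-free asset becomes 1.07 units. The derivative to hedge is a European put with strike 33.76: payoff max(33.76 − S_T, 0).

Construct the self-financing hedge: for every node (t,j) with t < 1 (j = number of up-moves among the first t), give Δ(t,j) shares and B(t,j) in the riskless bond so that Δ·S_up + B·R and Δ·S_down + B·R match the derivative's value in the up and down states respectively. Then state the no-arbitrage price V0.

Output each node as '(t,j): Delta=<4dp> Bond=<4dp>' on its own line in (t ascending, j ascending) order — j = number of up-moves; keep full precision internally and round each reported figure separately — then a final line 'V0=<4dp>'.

(0,0): Delta=-0.5423 Bond=18.5637
V0=0.6690

Since d<R<u, set p* = (R−d)/(u−d) = 0.7895; price each node as the discounted p*-expectation of its children.
Terminal values V(1,·): V(1,0)=3.4000, V(1,1)=0.0000
Node (0,0) S=33.0000: V=(p*·0.0000+(1−p*)·3.4000)/1.07=0.6690; Δ=(0.0000−3.4000)/(36.6300−30.3600)=-0.5423; B=V−Δ·S=18.5637
Self-financing check: at every node Δ·S+B equals the discounted successor values.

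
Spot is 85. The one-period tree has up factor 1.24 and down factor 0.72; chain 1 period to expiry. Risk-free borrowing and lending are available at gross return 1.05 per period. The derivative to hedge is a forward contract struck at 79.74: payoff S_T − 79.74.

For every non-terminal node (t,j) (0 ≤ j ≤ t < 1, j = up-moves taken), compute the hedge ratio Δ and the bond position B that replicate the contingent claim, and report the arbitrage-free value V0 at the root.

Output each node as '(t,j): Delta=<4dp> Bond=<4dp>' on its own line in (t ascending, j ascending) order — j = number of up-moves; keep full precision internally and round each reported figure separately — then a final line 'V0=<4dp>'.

(0,0): Delta=1.0000 Bond=-75.9429
V0=9.0571

Under the risk-neutral measure, an up-move has probability p* = (R−d)/(u−d) = 0.6346 and values discount at R = 1.05.
Payoff layer (t=1): V(1,0)=-18.5400, V(1,1)=25.6600
  t=0,j=0: stock 85.0000 → up 105.4000 (V=25.6600), down 61.2000 (V=-18.5400). Price 9.0571; hedge Δ=1.0000, bond B=-75.9429.
Check: Δ(0,0)·S0 + B(0,0) = 9.0571 = V0.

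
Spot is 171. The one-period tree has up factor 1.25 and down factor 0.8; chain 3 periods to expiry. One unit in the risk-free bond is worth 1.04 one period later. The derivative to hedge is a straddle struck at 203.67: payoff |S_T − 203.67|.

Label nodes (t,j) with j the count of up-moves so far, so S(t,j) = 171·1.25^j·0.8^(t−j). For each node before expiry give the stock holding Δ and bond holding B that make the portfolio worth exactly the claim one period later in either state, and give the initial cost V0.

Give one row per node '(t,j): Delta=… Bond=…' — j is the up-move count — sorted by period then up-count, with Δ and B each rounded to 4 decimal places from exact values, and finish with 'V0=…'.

Under the risk-neutral measure, an up-move has probability p* = (R−d)/(u−d) = 0.5333 and values discount at R = 1.04.
Terminal values V(3,·): V(3,0)=116.1180, V(3,1)=66.8700, V(3,2)=10.0800, V(3,3)=130.3144
(2,0): S=109.4400. Δ = (V_up−V_dn)/(S_up−S_dn) = (66.8700−116.1180)/(136.8000−87.5520) = -1.0000. V = [p*·66.8700 + (1−p*)·116.1180]/1.04 = 86.3965. B = V − Δ·S = 195.8365.
(2,1): S=171.0000. Δ = (V_up−V_dn)/(S_up−S_dn) = (10.0800−66.8700)/(213.7500−136.8000) = -0.7380. V = [p*·10.0800 + (1−p*)·66.8700]/1.04 = 35.1750. B = V − Δ·S = 161.3750.
(2,2): S=267.1875. Δ = (V_up−V_dn)/(S_up−S_dn) = (130.3144−10.0800)/(333.9844−213.7500) = 1.0000. V = [p*·130.3144 + (1−p*)·10.0800]/1.04 = 71.3510. B = V − Δ·S = -195.8365.
(1,0): S=136.8000. Δ = (V_up−V_dn)/(S_up−S_dn) = (35.1750−86.3965)/(171.0000−109.4400) = -0.8321. V = [p*·35.1750 + (1−p*)·86.3965]/1.04 = 56.8061. B = V − Δ·S = 170.6318.
(1,1): S=213.7500. Δ = (V_up−V_dn)/(S_up−S_dn) = (71.3510−35.1750)/(267.1875−171.0000) = 0.3761. V = [p*·71.3510 + (1−p*)·35.1750]/1.04 = 52.3739. B = V − Δ·S = -28.0171.
(0,0): S=171.0000. Δ = (V_up−V_dn)/(S_up−S_dn) = (52.3739−56.8061)/(213.7500−136.8000) = -0.0576. V = [p*·52.3739 + (1−p*)·56.8061]/1.04 = 52.3483. B = V − Δ·S = 62.1978.
Root portfolio cost Δ·171+B reproduces V0=52.3483.

(0,0): Delta=-0.0576 Bond=62.1978
(1,0): Delta=-0.8321 Bond=170.6318
(1,1): Delta=0.3761 Bond=-28.0171
(2,0): Delta=-1.0000 Bond=195.8365
(2,1): Delta=-0.7380 Bond=161.3750
(2,2): Delta=1.0000 Bond=-195.8365
V0=52.3483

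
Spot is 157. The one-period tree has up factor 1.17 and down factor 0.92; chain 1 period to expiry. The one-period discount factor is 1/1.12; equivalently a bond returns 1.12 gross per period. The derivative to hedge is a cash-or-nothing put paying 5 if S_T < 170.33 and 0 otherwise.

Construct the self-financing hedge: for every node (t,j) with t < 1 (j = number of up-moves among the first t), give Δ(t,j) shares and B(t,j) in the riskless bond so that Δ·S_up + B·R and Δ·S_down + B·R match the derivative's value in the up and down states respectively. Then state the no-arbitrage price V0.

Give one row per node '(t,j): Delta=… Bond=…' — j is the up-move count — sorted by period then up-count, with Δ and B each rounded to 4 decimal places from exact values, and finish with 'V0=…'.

The replicating-portfolio and risk-neutral prices coincide; use p* = (1.12−0.92)/(1.17−0.92) = 0.8000 for the latter.
Payoff layer (t=1): V(1,0)=5.0000, V(1,1)=0.0000
  t=0,j=0: stock 157.0000 → up 183.6900 (V=0.0000), down 144.4400 (V=5.0000). Price 0.8929; hedge Δ=-0.1274, bond B=20.8929.
Root portfolio cost Δ·157+B reproduces V0=0.8929.

(0,0): Delta=-0.1274 Bond=20.8929
V0=0.8929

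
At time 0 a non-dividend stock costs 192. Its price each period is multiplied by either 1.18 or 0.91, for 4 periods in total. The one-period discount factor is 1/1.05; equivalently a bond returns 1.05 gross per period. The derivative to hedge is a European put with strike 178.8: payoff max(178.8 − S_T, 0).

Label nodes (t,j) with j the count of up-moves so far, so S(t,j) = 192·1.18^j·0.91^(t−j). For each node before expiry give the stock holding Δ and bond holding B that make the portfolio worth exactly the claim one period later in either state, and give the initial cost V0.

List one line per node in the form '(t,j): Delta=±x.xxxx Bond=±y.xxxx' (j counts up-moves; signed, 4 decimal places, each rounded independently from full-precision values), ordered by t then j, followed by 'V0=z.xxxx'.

Since d<R<u, set p* = (R−d)/(u−d) = 0.5185; price each node as the discounted p*-expectation of its children.
Payoff layer (t=4): V(4,0)=47.1361, V(4,1)=8.0710, V(4,2)=0.0000, V(4,3)=0.0000, V(4,4)=0.0000
  t=3,j=0: stock 144.6856 → up 170.7290 (V=8.0710), down 131.6639 (V=47.1361). Price 25.6001; hedge Δ=-1.0000, bond B=170.2857.
  t=3,j=1: stock 187.6143 → up 221.3849 (V=0.0000), down 170.7290 (V=8.0710). Price 3.7010; hedge Δ=-0.1593, bond B=33.5934.
  t=3,j=2: stock 243.2801 → up 287.0706 (V=0.0000), down 221.3849 (V=0.0000). Price 0.0000; hedge Δ=0.0000, bond B=0.0000.
  t=3,j=3: stock 315.4621 → up 372.2453 (V=0.0000), down 287.0706 (V=0.0000). Price 0.0000; hedge Δ=0.0000, bond B=0.0000.
  t=2,j=0: stock 158.9952 → up 187.6143 (V=3.7010), down 144.6856 (V=25.6001). Price 13.5667; hedge Δ=-0.5101, bond B=94.6745.
  t=2,j=1: stock 206.1696 → up 243.2801 (V=0.0000), down 187.6143 (V=3.7010). Price 1.6971; hedge Δ=-0.0665, bond B=15.4044.
  t=2,j=2: stock 267.3408 → up 315.4621 (V=0.0000), down 243.2801 (V=0.0000). Price 0.0000; hedge Δ=0.0000, bond B=0.0000.
  t=1,j=0: stock 174.7200 → up 206.1696 (V=1.6971), down 158.9952 (V=13.5667). Price 7.0591; hedge Δ=-0.2516, bond B=51.0204.
  t=1,j=1: stock 226.5600 → up 267.3408 (V=0.0000), down 206.1696 (V=1.6971). Price 0.7782; hedge Δ=-0.0277, bond B=7.0637.
  t=0,j=0: stock 192.0000 → up 226.5600 (V=0.7782), down 174.7200 (V=7.0591). Price 3.6213; hedge Δ=-0.1212, bond B=26.8839.
Self-financing check: at every node Δ·S+B equals the discounted successor values.

(0,0): Delta=-0.1212 Bond=26.8839
(1,0): Delta=-0.2516 Bond=51.0204
(1,1): Delta=-0.0277 Bond=7.0637
(2,0): Delta=-0.5101 Bond=94.6745
(2,1): Delta=-0.0665 Bond=15.4044
(2,2): Delta=0.0000 Bond=0.0000
(3,0): Delta=-1.0000 Bond=170.2857
(3,1): Delta=-0.1593 Bond=33.5934
(3,2): Delta=0.0000 Bond=0.0000
(3,3): Delta=0.0000 Bond=0.0000
V0=3.6213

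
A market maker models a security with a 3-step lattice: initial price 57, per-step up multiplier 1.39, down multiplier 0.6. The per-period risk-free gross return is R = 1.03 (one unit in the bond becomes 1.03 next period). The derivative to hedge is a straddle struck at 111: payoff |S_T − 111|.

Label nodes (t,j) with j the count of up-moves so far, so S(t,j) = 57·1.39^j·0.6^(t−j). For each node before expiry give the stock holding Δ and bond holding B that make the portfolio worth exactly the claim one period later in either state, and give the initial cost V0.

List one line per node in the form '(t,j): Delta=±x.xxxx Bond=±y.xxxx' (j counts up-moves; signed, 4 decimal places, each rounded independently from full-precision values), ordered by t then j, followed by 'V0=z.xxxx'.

(0,0): Delta=-0.4781 Bond=84.2505
(1,0): Delta=-1.0000 Bond=104.6281
(1,1): Delta=-0.2894 Bond=71.8337
(2,0): Delta=-1.0000 Bond=107.7670
(2,1): Delta=-1.0000 Bond=107.7670
(2,2): Delta=-0.0327 Bond=45.7093
V0=57.0007

Risk-neutral probability p* = (R−d)/(u−d) = (1.03−0.6)/(1.39−0.6) = 0.5443.
Payoff layer (t=3): V(3,0)=98.6880, V(3,1)=82.4772, V(3,2)=44.9222, V(3,3)=42.0803
  t=2,j=0: stock 20.5200 → up 28.5228 (V=82.4772), down 12.3120 (V=98.6880). Price 87.2470; hedge Δ=-1.0000, bond B=107.7670.
  t=2,j=1: stock 47.5380 → up 66.0778 (V=44.9222), down 28.5228 (V=82.4772). Price 60.2290; hedge Δ=-1.0000, bond B=107.7670.
  t=2,j=2: stock 110.1297 → up 153.0803 (V=42.0803), down 66.0778 (V=44.9222). Price 42.1120; hedge Δ=-0.0327, bond B=45.7093.
  t=1,j=0: stock 34.2000 → up 47.5380 (V=60.2290), down 20.5200 (V=87.2470). Price 70.4281; hedge Δ=-1.0000, bond B=104.6281.
  t=1,j=1: stock 79.2300 → up 110.1297 (V=42.1120), down 47.5380 (V=60.2290). Price 48.9008; hedge Δ=-0.2894, bond B=71.8337.
  t=0,j=0: stock 57.0000 → up 79.2300 (V=48.9008), down 34.2000 (V=70.4281). Price 57.0007; hedge Δ=-0.4781, bond B=84.2505.
Each (Δ,B) replicates both successor values, so the strategy is self-financing and V0 is arbitrage-free.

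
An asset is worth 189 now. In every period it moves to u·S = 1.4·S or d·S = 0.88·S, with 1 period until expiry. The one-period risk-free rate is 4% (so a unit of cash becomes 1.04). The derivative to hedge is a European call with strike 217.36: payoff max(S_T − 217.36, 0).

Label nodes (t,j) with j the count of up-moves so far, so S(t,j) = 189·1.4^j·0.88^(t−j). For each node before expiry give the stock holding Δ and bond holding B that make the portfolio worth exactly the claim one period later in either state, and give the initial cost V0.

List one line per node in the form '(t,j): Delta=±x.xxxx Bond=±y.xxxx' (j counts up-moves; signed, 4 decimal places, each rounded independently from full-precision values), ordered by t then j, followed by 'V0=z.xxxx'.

Risk-neutral probability p* = (R−d)/(u−d) = (1.04−0.88)/(1.4−0.88) = 0.3077.
At expiry t=1: V(1,0)=0.0000, V(1,1)=47.2400
(0,0): S=189.0000. Δ = (V_up−V_dn)/(S_up−S_dn) = (47.2400−0.0000)/(264.6000−166.3200) = 0.4807. V = [p*·47.2400 + (1−p*)·0.0000]/1.04 = 13.9763. B = V − Δ·S = -76.8698.
Each (Δ,B) replicates both successor values, so the strategy is self-financing and V0 is arbitrage-free.

(0,0): Delta=0.4807 Bond=-76.8698
V0=13.9763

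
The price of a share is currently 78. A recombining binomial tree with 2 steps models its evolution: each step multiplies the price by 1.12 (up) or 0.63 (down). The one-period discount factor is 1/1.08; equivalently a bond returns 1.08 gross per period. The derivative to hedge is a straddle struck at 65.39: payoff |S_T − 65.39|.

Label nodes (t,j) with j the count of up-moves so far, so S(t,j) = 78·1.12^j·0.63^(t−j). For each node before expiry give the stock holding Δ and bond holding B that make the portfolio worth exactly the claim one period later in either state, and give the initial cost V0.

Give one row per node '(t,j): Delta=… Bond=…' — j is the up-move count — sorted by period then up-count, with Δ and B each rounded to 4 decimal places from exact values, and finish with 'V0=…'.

(0,0): Delta=0.4441 Bond=-9.6440
(1,0): Delta=-1.0000 Bond=60.5463
(1,1): Delta=0.5163 Bond=-16.7232
V0=24.9938

Risk-neutral probability p* = (R−d)/(u−d) = (1.08−0.63)/(1.12−0.63) = 0.9184.
Terminal values V(2,·): V(2,0)=34.4318, V(2,1)=10.3532, V(2,2)=32.4532
Node (1,0) S=49.1400: V=(p*·10.3532+(1−p*)·34.4318)/1.08=11.4063; Δ=(10.3532−34.4318)/(55.0368−30.9582)=-1.0000; B=V−Δ·S=60.5463
Node (1,1) S=87.3600: V=(p*·32.4532+(1−p*)·10.3532)/1.08=28.3788; Δ=(32.4532−10.3532)/(97.8432−55.0368)=0.5163; B=V−Δ·S=-16.7232
Node (0,0) S=78.0000: V=(p*·28.3788+(1−p*)·11.4063)/1.08=24.9938; Δ=(28.3788−11.4063)/(87.3600−49.1400)=0.4441; B=V−Δ·S=-9.6440
Check: Δ(0,0)·S0 + B(0,0) = 24.9938 = V0.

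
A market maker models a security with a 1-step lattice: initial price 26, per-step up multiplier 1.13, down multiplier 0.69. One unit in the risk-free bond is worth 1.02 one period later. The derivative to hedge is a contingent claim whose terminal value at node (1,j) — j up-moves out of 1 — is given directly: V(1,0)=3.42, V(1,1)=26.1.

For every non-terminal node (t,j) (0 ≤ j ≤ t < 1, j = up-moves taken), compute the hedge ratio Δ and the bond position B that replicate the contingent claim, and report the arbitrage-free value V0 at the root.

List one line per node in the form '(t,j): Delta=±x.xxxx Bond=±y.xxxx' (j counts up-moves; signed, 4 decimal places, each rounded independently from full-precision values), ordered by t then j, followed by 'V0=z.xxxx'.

(0,0): Delta=1.9825 Bond=-31.5160
V0=20.0294

The replicating-portfolio and risk-neutral prices coincide; use p* = (1.02−0.69)/(1.13−0.69) = 0.7500 for the latter.
Terminal payoffs: V(1,0)=3.4200, V(1,1)=26.1000
Node (0,0) S=26.0000: V=(p*·26.1000+(1−p*)·3.4200)/1.02=20.0294; Δ=(26.1000−3.4200)/(29.3800−17.9400)=1.9825; B=V−Δ·S=-31.5160
Check: Δ(0,0)·S0 + B(0,0) = 20.0294 = V0.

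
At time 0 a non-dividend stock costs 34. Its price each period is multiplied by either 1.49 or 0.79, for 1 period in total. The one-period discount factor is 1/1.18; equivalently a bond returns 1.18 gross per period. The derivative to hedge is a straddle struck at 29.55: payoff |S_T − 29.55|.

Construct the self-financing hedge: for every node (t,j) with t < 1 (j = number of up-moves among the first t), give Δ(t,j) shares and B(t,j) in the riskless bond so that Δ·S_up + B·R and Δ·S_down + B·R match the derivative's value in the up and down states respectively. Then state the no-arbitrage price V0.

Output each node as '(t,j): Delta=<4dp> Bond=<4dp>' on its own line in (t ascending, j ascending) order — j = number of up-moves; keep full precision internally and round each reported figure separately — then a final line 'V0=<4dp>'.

Under the risk-neutral measure, an up-move has probability p* = (R−d)/(u−d) = 0.5571 and values discount at R = 1.18.
Payoff layer (t=1): V(1,0)=2.6900, V(1,1)=21.1100
(0,0): S=34.0000. Δ = (V_up−V_dn)/(S_up−S_dn) = (21.1100−2.6900)/(50.6600−26.8600) = 0.7739. V = [p*·21.1100 + (1−p*)·2.6900]/1.18 = 10.9768. B = V − Δ·S = -15.3375.
Each (Δ,B) replicates both successor values, so the strategy is self-financing and V0 is arbitrage-free.

(0,0): Delta=0.7739 Bond=-15.3375
V0=10.9768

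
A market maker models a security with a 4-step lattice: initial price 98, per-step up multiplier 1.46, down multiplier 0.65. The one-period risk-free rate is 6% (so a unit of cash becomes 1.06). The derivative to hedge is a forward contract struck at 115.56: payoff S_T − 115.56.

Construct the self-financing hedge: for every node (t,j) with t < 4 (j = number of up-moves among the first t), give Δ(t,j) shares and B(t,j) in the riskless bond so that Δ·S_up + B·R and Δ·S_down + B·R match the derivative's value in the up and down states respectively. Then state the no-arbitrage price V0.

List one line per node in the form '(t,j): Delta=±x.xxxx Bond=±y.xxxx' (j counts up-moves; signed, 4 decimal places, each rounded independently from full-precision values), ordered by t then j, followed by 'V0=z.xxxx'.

(0,0): Delta=1.0000 Bond=-91.5343
(1,0): Delta=1.0000 Bond=-97.0264
(1,1): Delta=1.0000 Bond=-97.0264
(2,0): Delta=1.0000 Bond=-102.8480
(2,1): Delta=1.0000 Bond=-102.8480
(2,2): Delta=1.0000 Bond=-102.8480
(3,0): Delta=1.0000 Bond=-109.0189
(3,1): Delta=1.0000 Bond=-109.0189
(3,2): Delta=1.0000 Bond=-109.0189
(3,3): Delta=1.0000 Bond=-109.0189
V0=6.4657

Risk-neutral probability p* = (R−d)/(u−d) = (1.06−0.65)/(1.46−0.65) = 0.5062.
Terminal payoffs: V(4,0)=-98.0664, V(4,1)=-76.2667, V(4,2)=-27.3011, V(4,3)=82.6831, V(4,4)=329.7244
Node (3,0) S=26.9133: V=(p*·-76.2667+(1−p*)·-98.0664)/1.06=-82.1056; Δ=(-76.2667−-98.0664)/(39.2933−17.4936)=1.0000; B=V−Δ·S=-109.0189
Node (3,1) S=60.4513: V=(p*·-27.3011+(1−p*)·-76.2667)/1.06=-48.5676; Δ=(-27.3011−-76.2667)/(88.2589−39.2933)=1.0000; B=V−Δ·S=-109.0189
Node (3,2) S=135.7829: V=(p*·82.6831+(1−p*)·-27.3011)/1.06=26.7641; Δ=(82.6831−-27.3011)/(198.2431−88.2589)=1.0000; B=V−Δ·S=-109.0189
Node (3,3) S=304.9893: V=(p*·329.7244+(1−p*)·82.6831)/1.06=195.9705; Δ=(329.7244−82.6831)/(445.2844−198.2431)=1.0000; B=V−Δ·S=-109.0189
Node (2,0) S=41.4050: V=(p*·-48.5676+(1−p*)·-82.1056)/1.06=-61.4430; Δ=(-48.5676−-82.1056)/(60.4513−26.9133)=1.0000; B=V−Δ·S=-102.8480
Node (2,1) S=93.0020: V=(p*·26.7641+(1−p*)·-48.5676)/1.06=-9.8460; Δ=(26.7641−-48.5676)/(135.7829−60.4513)=1.0000; B=V−Δ·S=-102.8480
Node (2,2) S=208.8968: V=(p*·195.9705+(1−p*)·26.7641)/1.06=106.0488; Δ=(195.9705−26.7641)/(304.9893−135.7829)=1.0000; B=V−Δ·S=-102.8480
Node (1,0) S=63.7000: V=(p*·-9.8460+(1−p*)·-61.4430)/1.06=-33.3264; Δ=(-9.8460−-61.4430)/(93.0020−41.4050)=1.0000; B=V−Δ·S=-97.0264
Node (1,1) S=143.0800: V=(p*·106.0488+(1−p*)·-9.8460)/1.06=46.0536; Δ=(106.0488−-9.8460)/(208.8968−93.0020)=1.0000; B=V−Δ·S=-97.0264
Node (0,0) S=98.0000: V=(p*·46.0536+(1−p*)·-33.3264)/1.06=6.4657; Δ=(46.0536−-33.3264)/(143.0800−63.7000)=1.0000; B=V−Δ·S=-91.5343
The time-0 hedge costs 6.4657, which is the no-arbitrage price.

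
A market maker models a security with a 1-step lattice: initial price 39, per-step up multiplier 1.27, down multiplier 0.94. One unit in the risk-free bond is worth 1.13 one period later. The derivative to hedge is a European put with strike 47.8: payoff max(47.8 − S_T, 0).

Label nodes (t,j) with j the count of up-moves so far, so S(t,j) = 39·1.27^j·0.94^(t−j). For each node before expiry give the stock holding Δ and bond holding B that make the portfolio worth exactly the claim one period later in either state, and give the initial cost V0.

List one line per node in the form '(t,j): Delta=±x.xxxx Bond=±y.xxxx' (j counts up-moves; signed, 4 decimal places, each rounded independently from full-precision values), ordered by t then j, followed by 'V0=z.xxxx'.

(0,0): Delta=-0.8656 Bond=37.9399
V0=4.1824

The replicating-portfolio and risk-neutral prices coincide; use p* = (1.13−0.94)/(1.27−0.94) = 0.5758 for the latter.
Terminal payoffs: V(1,0)=11.1400, V(1,1)=0.0000
(0,0): S=39.0000. Δ = (V_up−V_dn)/(S_up−S_dn) = (0.0000−11.1400)/(49.5300−36.6600) = -0.8656. V = [p*·0.0000 + (1−p*)·11.1400]/1.13 = 4.1824. B = V − Δ·S = 37.9399.
Root portfolio cost Δ·39+B reproduces V0=4.1824.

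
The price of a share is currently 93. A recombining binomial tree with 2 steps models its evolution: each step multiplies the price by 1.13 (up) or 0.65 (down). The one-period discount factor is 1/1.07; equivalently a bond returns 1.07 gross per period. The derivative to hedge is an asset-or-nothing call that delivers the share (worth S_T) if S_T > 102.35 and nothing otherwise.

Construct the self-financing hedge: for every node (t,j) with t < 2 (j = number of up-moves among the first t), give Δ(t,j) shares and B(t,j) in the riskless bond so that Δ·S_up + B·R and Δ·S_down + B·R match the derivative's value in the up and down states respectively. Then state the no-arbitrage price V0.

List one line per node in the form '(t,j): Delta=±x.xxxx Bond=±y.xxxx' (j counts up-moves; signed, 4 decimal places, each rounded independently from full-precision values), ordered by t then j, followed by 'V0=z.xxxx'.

Since d<R<u, set p* = (R−d)/(u−d) = 0.8750; price each node as the discounted p*-expectation of its children.
Terminal payoffs: V(2,0)=0.0000, V(2,1)=0.0000, V(2,2)=118.7517
  t=1,j=0: stock 60.4500 → up 68.3085 (V=0.0000), down 39.2925 (V=0.0000). Price 0.0000; hedge Δ=0.0000, bond B=0.0000.
  t=1,j=1: stock 105.0900 → up 118.7517 (V=118.7517), down 68.3085 (V=0.0000). Price 97.1100; hedge Δ=2.3542, bond B=-150.2893.
  t=0,j=0: stock 93.0000 → up 105.0900 (V=97.1100), down 60.4500 (V=0.0000). Price 79.4124; hedge Δ=2.1754, bond B=-122.9002.
Check: Δ(0,0)·S0 + B(0,0) = 79.4124 = V0.

(0,0): Delta=2.1754 Bond=-122.9002
(1,0): Delta=0.0000 Bond=0.0000
(1,1): Delta=2.3542 Bond=-150.2893
V0=79.4124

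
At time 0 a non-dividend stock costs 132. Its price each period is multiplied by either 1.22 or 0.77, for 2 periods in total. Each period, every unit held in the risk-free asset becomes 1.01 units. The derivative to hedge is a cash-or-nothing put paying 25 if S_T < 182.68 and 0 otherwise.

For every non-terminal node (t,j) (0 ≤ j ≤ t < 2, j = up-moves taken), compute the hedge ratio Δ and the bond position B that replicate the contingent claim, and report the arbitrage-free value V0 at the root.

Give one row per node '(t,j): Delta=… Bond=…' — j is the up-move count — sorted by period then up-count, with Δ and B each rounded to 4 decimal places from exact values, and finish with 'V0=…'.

(0,0): Delta=-0.2222 Bond=46.8727
(1,0): Delta=0.0000 Bond=24.7525
(1,1): Delta=-0.3450 Bond=67.1067
V0=17.5364

Under the risk-neutral measure, an up-move has probability p* = (R−d)/(u−d) = 0.5333 and values discount at R = 1.01.
Payoff layer (t=2): V(2,0)=25.0000, V(2,1)=25.0000, V(2,2)=0.0000
Node (1,0) S=101.6400: V=(p*·25.0000+(1−p*)·25.0000)/1.01=24.7525; Δ=(25.0000−25.0000)/(124.0008−78.2628)=0.0000; B=V−Δ·S=24.7525
Node (1,1) S=161.0400: V=(p*·0.0000+(1−p*)·25.0000)/1.01=11.5512; Δ=(0.0000−25.0000)/(196.4688−124.0008)=-0.3450; B=V−Δ·S=67.1067
Node (0,0) S=132.0000: V=(p*·11.5512+(1−p*)·24.7525)/1.01=17.5364; Δ=(11.5512−24.7525)/(161.0400−101.6400)=-0.2222; B=V−Δ·S=46.8727
Root portfolio cost Δ·132+B reproduces V0=17.5364.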